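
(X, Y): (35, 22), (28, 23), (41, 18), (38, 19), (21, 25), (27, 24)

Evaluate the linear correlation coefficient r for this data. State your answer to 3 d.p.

n = 6, ΣX = 190, ΣY = 131, ΣX² = 6304, ΣY² = 2899, ΣXY = 4047
nΣXY − ΣXΣY = 24282 − 24890 = -608
nΣX² − (ΣX)² = 37824 − 36100 = 1724; nΣY² − (ΣY)² = 17394 − 17161 = 233
r = -608 / √(1724 × 233) = -608 / 633.7918 ≈ -0.959

-0.959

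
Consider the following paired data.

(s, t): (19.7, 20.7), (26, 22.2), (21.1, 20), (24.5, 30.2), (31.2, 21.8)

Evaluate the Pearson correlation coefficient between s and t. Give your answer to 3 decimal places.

n = 5, Σs = 122.5, Σt = 114.9, Σs² = 3082.99, Σt² = 2708.61, Σst = 2827.05
nΣst − ΣsΣt = 14135.25 − 14075.25 = 60
nΣs² − (Σs)² = 15414.95 − 15006.25 = 408.7; nΣt² − (Σt)² = 13543.05 − 13202.01 = 341.04
r = 60 / √(408.7 × 341.04) = 60 / 373.3404 ≈ 0.161

0.161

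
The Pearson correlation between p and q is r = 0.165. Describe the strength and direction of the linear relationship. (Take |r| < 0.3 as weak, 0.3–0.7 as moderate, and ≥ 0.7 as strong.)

weak positive

r = 0.165 > 0 so the relationship is positive.
|r| = 0.165, which falls in the weak range.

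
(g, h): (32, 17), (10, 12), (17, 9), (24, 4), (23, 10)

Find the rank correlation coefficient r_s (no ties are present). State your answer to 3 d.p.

0.100

Rank g: 5, 1, 2, 4, 3
Rank h: 5, 4, 2, 1, 3
d = rank(g) − rank(h): 0, -3, 0, 3, 0; Σd² = 18
ρ = 1 − 6Σd² / [n(n²−1)] = 1 − 6×18 / (5×24) = 1 − 108/120 ≈ 0.100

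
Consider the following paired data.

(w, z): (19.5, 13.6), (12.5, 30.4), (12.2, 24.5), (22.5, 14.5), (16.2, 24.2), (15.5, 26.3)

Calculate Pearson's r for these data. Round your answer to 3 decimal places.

n = 6, Σw = 98.4, Σz = 133.5, Σw² = 1694.28, Σz² = 3196.95, Σwz = 2070.04
nΣwz − ΣwΣz = 12420.24 − 13136.4 = -716.16
nΣw² − (Σw)² = 10165.68 − 9682.56 = 483.12; nΣz² − (Σz)² = 19181.7 − 17822.25 = 1359.45
r = -716.16 / √(483.12 × 1359.45) = -716.16 / 810.4181 ≈ -0.884

-0.884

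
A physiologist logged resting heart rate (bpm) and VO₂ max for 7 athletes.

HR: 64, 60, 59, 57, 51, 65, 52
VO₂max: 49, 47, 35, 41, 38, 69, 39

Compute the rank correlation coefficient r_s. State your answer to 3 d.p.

0.786

Rank HR: 6, 5, 4, 3, 1, 7, 2
Rank VO₂max: 6, 5, 1, 4, 2, 7, 3
d = rank(HR) − rank(VO₂max): 0, 0, 3, -1, -1, 0, -1; Σd² = 12
ρ = 1 − 6Σd² / [n(n²−1)] = 1 − 6×12 / (7×48) = 1 − 72/336 ≈ 0.786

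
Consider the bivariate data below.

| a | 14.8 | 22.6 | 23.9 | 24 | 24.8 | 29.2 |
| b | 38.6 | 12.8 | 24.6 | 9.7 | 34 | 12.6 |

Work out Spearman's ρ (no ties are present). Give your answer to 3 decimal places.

-0.486

Rank a: 1, 2, 3, 4, 5, 6
Rank b: 6, 3, 4, 1, 5, 2
d = rank(a) − rank(b): -5, -1, -1, 3, 0, 4; Σd² = 52
ρ = 1 − 6Σd² / [n(n²−1)] = 1 − 6×52 / (6×35) = 1 − 312/210 ≈ -0.486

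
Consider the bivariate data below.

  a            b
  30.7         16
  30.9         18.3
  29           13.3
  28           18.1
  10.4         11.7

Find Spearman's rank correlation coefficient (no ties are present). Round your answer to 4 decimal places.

0.7000

Rank a: 4, 5, 3, 2, 1
Rank b: 3, 5, 2, 4, 1
d = rank(a) − rank(b): 1, 0, 1, -2, 0; Σd² = 6
ρ = 1 − 6Σd² / [n(n²−1)] = 1 − 6×6 / (5×24) = 1 − 36/120 ≈ 0.7000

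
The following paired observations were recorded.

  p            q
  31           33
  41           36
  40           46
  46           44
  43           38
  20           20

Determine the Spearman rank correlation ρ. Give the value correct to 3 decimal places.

0.657

Rank p: 2, 4, 3, 6, 5, 1
Rank q: 2, 3, 6, 5, 4, 1
d = rank(p) − rank(q): 0, 1, -3, 1, 1, 0; Σd² = 12
ρ = 1 − 6Σd² / [n(n²−1)] = 1 − 6×12 / (6×35) = 1 − 72/210 ≈ 0.657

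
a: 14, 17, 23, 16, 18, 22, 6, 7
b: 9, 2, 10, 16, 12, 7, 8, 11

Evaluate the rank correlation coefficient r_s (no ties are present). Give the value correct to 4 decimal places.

Rank a: 3, 5, 8, 4, 6, 7, 1, 2
Rank b: 4, 1, 5, 8, 7, 2, 3, 6
d = rank(a) − rank(b): -1, 4, 3, -4, -1, 5, -2, -4; Σd² = 88
ρ = 1 − 6Σd² / [n(n²−1)] = 1 − 6×88 / (8×63) = 1 − 528/504 ≈ -0.0476

-0.0476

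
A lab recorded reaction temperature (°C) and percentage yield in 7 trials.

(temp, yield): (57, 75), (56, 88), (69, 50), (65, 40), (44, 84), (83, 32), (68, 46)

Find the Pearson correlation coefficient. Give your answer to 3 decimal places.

n = 7, Σx = 442, Σy = 415, Σx² = 28820, Σy² = 27665, Σxy = 24733
nΣxy − ΣxΣy = 173131 − 183430 = -10299
nΣx² − (Σx)² = 201740 − 195364 = 6376; nΣy² − (Σy)² = 193655 − 172225 = 21430
r = -10299 / √(6376 × 21430) = -10299 / 11689.2121 ≈ -0.881

-0.881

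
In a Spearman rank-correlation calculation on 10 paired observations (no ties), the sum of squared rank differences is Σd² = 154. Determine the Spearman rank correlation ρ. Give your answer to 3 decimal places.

ρ = 1 − 6Σd² / [n(n²−1)] = 1 − 6×154 / (10×99)
  = 1 − 924/990 = 1 − 0.9333 ≈ 0.067

0.067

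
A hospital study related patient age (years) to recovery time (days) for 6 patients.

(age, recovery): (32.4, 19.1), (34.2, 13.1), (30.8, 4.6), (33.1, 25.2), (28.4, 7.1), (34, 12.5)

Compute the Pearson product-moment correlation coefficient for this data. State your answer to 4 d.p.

0.5448

n = 6, Σx = 192.9, Σy = 81.6, Σx² = 6226.21, Σy² = 1399.28, Σxy = 2669.3
nΣxy − ΣxΣy = 16015.8 − 15740.64 = 275.16
nΣx² − (Σx)² = 37357.26 − 37210.41 = 146.85; nΣy² − (Σy)² = 8395.68 − 6658.56 = 1737.12
r = 275.16 / √(146.85 × 1737.12) = 275.16 / 505.0704 ≈ 0.5448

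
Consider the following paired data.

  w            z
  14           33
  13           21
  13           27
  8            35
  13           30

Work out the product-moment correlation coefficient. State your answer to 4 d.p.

n = 5, Σw = 61, Σz = 146, Σw² = 767, Σz² = 4384, Σwz = 1756
nΣwz − ΣwΣz = 8780 − 8906 = -126
nΣw² − (Σw)² = 3835 − 3721 = 114; nΣz² − (Σz)² = 21920 − 21316 = 604
r = -126 / √(114 × 604) = -126 / 262.4043 ≈ -0.4802

-0.4802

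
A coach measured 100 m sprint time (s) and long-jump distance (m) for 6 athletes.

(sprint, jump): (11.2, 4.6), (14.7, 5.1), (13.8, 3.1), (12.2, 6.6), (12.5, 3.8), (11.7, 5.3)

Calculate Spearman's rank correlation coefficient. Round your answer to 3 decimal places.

Rank sprint: 1, 6, 5, 3, 4, 2
Rank jump: 3, 4, 1, 6, 2, 5
d = rank(sprint) − rank(jump): -2, 2, 4, -3, 2, -3; Σd² = 46
ρ = 1 − 6Σd² / [n(n²−1)] = 1 − 6×46 / (6×35) = 1 − 276/210 ≈ -0.314

-0.314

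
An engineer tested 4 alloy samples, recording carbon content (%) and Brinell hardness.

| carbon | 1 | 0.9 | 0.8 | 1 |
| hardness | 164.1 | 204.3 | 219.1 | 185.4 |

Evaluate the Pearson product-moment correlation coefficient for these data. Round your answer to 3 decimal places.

-0.918

n = 4, Σx = 3.7, Σy = 772.9, Σx² = 3.45, Σy² = 151045.27, Σxy = 708.65
nΣxy − ΣxΣy = 2834.6 − 2859.73 = -25.13
nΣx² − (Σx)² = 13.8 − 13.69 = 0.11; nΣy² − (Σy)² = 604181.08 − 597374.41 = 6806.67
r = -25.13 / √(0.11 × 6806.67) = -25.13 / 27.3630 ≈ -0.918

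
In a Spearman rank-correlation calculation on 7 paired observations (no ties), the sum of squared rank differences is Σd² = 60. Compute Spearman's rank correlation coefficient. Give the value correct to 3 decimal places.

-0.071

ρ = 1 − 6Σd² / [n(n²−1)] = 1 − 6×60 / (7×48)
  = 1 − 360/336 = 1 − 1.0714 ≈ -0.071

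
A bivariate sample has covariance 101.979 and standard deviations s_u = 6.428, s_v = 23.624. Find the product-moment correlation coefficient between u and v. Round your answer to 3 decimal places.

r = Cov(u,v) / (s_u · s_v) = 101.979 / (6.428 × 23.624)
  = 101.979 / 151.8551 ≈ 0.672

0.672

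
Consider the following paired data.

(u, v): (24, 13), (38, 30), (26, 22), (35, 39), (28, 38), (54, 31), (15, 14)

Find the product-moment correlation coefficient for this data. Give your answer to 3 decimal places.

n = 7, Σu = 220, Σv = 187, Σu² = 7846, Σv² = 5675, Σuv = 6337
nΣuv − ΣuΣv = 44359 − 41140 = 3219
nΣu² − (Σu)² = 54922 − 48400 = 6522; nΣv² − (Σv)² = 39725 − 34969 = 4756
r = 3219 / √(6522 × 4756) = 3219 / 5569.4373 ≈ 0.578

0.578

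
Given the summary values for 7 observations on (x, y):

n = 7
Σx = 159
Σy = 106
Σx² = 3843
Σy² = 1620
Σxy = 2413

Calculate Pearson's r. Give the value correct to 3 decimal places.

0.090

r = (nΣxy − ΣxΣy) / √[(nΣx² − (Σx)²)(nΣy² − (Σy)²)]
Numerator: 7×2413 − 159×106 = 37
Denominator: √[(26901 − 25281)(11340 − 11236)] = √[1620 × 104] = 410.4632
r = 37 / 410.4632 ≈ 0.090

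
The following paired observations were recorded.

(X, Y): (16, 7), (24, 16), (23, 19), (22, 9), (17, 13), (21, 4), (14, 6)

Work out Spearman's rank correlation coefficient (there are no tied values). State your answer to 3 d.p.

0.679

Rank X: 2, 7, 6, 5, 3, 4, 1
Rank Y: 3, 6, 7, 4, 5, 1, 2
d = rank(X) − rank(Y): -1, 1, -1, 1, -2, 3, -1; Σd² = 18
ρ = 1 − 6Σd² / [n(n²−1)] = 1 − 6×18 / (7×48) = 1 − 108/336 ≈ 0.679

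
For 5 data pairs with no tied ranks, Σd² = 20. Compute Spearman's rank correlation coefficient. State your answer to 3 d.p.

ρ = 1 − 6Σd² / [n(n²−1)] = 1 − 6×20 / (5×24)
  = 1 − 120/120 = 1 − 1.0000 ≈ 0.000

0.000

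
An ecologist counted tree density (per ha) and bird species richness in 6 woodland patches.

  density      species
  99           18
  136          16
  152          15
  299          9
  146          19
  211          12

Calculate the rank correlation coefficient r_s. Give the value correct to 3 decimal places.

-0.829

Rank density: 1, 2, 4, 6, 3, 5
Rank species: 5, 4, 3, 1, 6, 2
d = rank(density) − rank(species): -4, -2, 1, 5, -3, 3; Σd² = 64
ρ = 1 − 6Σd² / [n(n²−1)] = 1 − 6×64 / (6×35) = 1 − 384/210 ≈ -0.829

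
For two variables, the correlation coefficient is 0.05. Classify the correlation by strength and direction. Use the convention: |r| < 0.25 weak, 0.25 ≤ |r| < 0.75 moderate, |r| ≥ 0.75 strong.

r = 0.05 > 0 so the relationship is positive.
|r| = 0.05, which falls in the weak range.

weak positive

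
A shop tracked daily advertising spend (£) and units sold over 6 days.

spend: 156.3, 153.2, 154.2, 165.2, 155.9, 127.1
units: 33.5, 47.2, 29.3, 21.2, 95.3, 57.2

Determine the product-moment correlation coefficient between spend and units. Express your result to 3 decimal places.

-0.290

n = 6, Σx = 911.9, Σy = 283.7, Σx² = 139427.83, Σy² = 17011.95, Σxy = 42614.78
nΣxy − ΣxΣy = 255688.68 − 258706.03 = -3017.35
nΣx² − (Σx)² = 836566.98 − 831561.61 = 5005.37; nΣy² − (Σy)² = 102071.7 − 80485.69 = 21586.01
r = -3017.35 / √(5005.37 × 21586.01) = -3017.35 / 10394.5162 ≈ -0.290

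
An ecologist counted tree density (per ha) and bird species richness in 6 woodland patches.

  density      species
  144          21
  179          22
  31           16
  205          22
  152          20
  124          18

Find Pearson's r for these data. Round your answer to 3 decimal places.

0.942

n = 6, Σx = 835, Σy = 119, Σx² = 134243, Σy² = 2389, Σxy = 17240
nΣxy − ΣxΣy = 103440 − 99365 = 4075
nΣx² − (Σx)² = 805458 − 697225 = 108233; nΣy² − (Σy)² = 14334 − 14161 = 173
r = 4075 / √(108233 × 173) = 4075 / 4327.1595 ≈ 0.942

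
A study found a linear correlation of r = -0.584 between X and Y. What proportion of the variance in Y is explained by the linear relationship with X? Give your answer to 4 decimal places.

0.3411

r² = (-0.584)² = 0.3411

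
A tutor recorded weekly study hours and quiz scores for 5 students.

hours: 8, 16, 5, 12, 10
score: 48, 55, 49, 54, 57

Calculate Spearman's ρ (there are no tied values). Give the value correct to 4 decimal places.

Rank hours: 2, 5, 1, 4, 3
Rank score: 1, 4, 2, 3, 5
d = rank(hours) − rank(score): 1, 1, -1, 1, -2; Σd² = 8
ρ = 1 − 6Σd² / [n(n²−1)] = 1 − 6×8 / (5×24) = 1 − 48/120 ≈ 0.6000

0.6000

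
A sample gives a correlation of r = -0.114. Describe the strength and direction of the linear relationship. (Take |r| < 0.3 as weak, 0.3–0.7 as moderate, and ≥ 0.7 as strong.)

r = -0.114 < 0 so the relationship is negative.
|r| = 0.114, which falls in the weak range.

weak negative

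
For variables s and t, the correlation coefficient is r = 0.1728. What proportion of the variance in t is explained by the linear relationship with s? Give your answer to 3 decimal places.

r² = (0.1728)² = 0.030

0.030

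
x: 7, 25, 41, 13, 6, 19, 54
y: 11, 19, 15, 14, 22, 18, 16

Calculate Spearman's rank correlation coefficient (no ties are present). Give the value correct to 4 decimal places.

-0.0357

Rank x: 2, 5, 6, 3, 1, 4, 7
Rank y: 1, 6, 3, 2, 7, 5, 4
d = rank(x) − rank(y): 1, -1, 3, 1, -6, -1, 3; Σd² = 58
ρ = 1 − 6Σd² / [n(n²−1)] = 1 − 6×58 / (7×48) = 1 − 348/336 ≈ -0.0357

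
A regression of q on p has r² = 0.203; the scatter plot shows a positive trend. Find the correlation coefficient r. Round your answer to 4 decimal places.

0.4506

|r| = √0.203 = 0.4506
The association is positive, so r = 0.4506.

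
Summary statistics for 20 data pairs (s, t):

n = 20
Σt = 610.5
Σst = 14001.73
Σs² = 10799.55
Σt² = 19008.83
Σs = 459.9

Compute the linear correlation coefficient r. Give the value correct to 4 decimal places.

-0.1269

r = (nΣst − ΣsΣt) / √[(nΣs² − (Σs)²)(nΣt² − (Σt)²)]
Numerator: 20×14001.73 − 459.9×610.5 = -734.35
Denominator: √[(215991 − 211508.01)(380176.6 − 372710.25)] = √[4482.99 × 7466.35] = 5785.4622
r = -734.35 / 5785.4622 ≈ -0.1269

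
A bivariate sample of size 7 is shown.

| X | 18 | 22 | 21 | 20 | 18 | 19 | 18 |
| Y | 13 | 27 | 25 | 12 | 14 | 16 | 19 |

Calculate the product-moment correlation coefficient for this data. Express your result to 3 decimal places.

0.745

n = 7, ΣX = 136, ΣY = 126, ΣX² = 2658, ΣY² = 2480, ΣXY = 2491
nΣXY − ΣXΣY = 17437 − 17136 = 301
nΣX² − (ΣX)² = 18606 − 18496 = 110; nΣY² − (ΣY)² = 17360 − 15876 = 1484
r = 301 / √(110 × 1484) = 301 / 404.0297 ≈ 0.745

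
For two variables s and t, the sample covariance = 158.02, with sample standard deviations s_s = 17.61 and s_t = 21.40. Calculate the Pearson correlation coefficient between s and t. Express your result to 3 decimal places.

0.419

r = Cov(s,t) / (s_s · s_t) = 158.02 / (17.61 × 21.40)
  = 158.02 / 376.8540 ≈ 0.419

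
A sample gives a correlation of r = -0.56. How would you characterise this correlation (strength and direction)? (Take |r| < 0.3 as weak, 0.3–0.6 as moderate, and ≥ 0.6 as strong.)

r = -0.56 < 0 so the relationship is negative.
|r| = 0.56, which falls in the moderate range.

moderate negative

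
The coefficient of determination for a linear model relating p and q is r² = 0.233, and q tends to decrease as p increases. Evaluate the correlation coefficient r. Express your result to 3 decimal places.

|r| = √0.233 = 0.483
The association is negative, so r = −0.483.

-0.483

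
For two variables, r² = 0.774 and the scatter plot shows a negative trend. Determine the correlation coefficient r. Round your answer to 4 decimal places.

-0.8798

|r| = √0.774 = 0.8798
The association is negative, so r = −0.8798.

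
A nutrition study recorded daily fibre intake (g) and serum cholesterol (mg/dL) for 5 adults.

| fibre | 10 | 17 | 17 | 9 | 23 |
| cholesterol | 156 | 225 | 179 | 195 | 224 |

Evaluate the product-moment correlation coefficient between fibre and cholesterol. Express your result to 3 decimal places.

n = 5, Σx = 76, Σy = 979, Σx² = 1288, Σy² = 195203, Σxy = 15335
nΣxy − ΣxΣy = 76675 − 74404 = 2271
nΣx² − (Σx)² = 6440 − 5776 = 664; nΣy² − (Σy)² = 976015 − 958441 = 17574
r = 2271 / √(664 × 17574) = 2271 / 3416.0117 ≈ 0.665

0.665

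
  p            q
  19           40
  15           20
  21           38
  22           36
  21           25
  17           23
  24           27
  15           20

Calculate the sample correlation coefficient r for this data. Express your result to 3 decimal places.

0.555

n = 8, Σp = 154, Σq = 229, Σp² = 3042, Σq² = 7023, Σpq = 4514
nΣpq − ΣpΣq = 36112 − 35266 = 846
nΣp² − (Σp)² = 24336 − 23716 = 620; nΣq² − (Σq)² = 56184 − 52441 = 3743
r = 846 / √(620 × 3743) = 846 / 1523.3713 ≈ 0.555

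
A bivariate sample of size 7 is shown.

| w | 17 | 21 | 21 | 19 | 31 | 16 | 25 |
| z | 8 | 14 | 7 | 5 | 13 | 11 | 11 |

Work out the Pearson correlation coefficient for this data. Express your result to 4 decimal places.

0.4660

n = 7, Σw = 150, Σz = 69, Σw² = 3374, Σz² = 745, Σwz = 1526
nΣwz − ΣwΣz = 10682 − 10350 = 332
nΣw² − (Σw)² = 23618 − 22500 = 1118; nΣz² − (Σz)² = 5215 − 4761 = 454
r = 332 / √(1118 × 454) = 332 / 712.4409 ≈ 0.4660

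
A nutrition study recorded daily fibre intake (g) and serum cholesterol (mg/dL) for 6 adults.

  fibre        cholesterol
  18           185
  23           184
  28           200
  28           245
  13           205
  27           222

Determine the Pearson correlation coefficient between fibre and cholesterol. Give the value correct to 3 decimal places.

n = 6, Σx = 137, Σy = 1241, Σx² = 3319, Σy² = 259415, Σxy = 28681
nΣxy − ΣxΣy = 172086 − 170017 = 2069
nΣx² − (Σx)² = 19914 − 18769 = 1145; nΣy² − (Σy)² = 1556490 − 1540081 = 16409
r = 2069 / √(1145 × 16409) = 2069 / 4334.5478 ≈ 0.477

0.477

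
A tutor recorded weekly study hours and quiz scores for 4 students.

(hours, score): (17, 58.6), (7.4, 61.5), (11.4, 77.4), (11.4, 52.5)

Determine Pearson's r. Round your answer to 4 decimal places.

-0.1419

n = 4, Σx = 47.2, Σy = 250, Σx² = 603.68, Σy² = 15963.22, Σxy = 2932.16
nΣxy − ΣxΣy = 11728.64 − 11800 = -71.36
nΣx² − (Σx)² = 2414.72 − 2227.84 = 186.88; nΣy² − (Σy)² = 63852.88 − 62500 = 1352.88
r = -71.36 / √(186.88 × 1352.88) = -71.36 / 502.8183 ≈ -0.1419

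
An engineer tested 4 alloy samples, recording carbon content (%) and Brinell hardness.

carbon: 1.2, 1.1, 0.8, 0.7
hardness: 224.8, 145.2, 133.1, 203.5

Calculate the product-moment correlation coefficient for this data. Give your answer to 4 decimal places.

n = 4, Σx = 3.8, Σy = 706.6, Σx² = 3.78, Σy² = 130745.94, Σxy = 678.41
nΣxy − ΣxΣy = 2713.64 − 2685.08 = 28.56
nΣx² − (Σx)² = 15.12 − 14.44 = 0.68; nΣy² − (Σy)² = 522983.76 − 499283.56 = 23700.2
r = 28.56 / √(0.68 × 23700.2) = 28.56 / 126.9493 ≈ 0.2250

0.2250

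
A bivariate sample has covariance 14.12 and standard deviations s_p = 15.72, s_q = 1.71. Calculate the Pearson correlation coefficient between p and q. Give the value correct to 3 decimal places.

r = Cov(p,q) / (s_p · s_q) = 14.12 / (15.72 × 1.71)
  = 14.12 / 26.8812 ≈ 0.525

0.525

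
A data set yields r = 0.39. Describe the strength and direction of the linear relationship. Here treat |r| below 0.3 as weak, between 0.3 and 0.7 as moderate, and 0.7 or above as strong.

moderate positive

r = 0.39 > 0 so the relationship is positive.
|r| = 0.39, which falls in the moderate range.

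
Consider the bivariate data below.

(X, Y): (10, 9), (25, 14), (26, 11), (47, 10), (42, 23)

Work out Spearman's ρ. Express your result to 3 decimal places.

Rank X: 1, 2, 3, 5, 4
Rank Y: 1, 4, 3, 2, 5
d = rank(X) − rank(Y): 0, -2, 0, 3, -1; Σd² = 14
ρ = 1 − 6Σd² / [n(n²−1)] = 1 − 6×14 / (5×24) = 1 − 84/120 ≈ 0.300

0.300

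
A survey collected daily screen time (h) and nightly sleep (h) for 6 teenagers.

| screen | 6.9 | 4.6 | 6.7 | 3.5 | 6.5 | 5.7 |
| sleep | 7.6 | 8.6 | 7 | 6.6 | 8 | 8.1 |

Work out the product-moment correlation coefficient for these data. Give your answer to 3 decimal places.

n = 6, Σx = 33.9, Σy = 45.9, Σx² = 200.65, Σy² = 353.89, Σxy = 260.17
nΣxy − ΣxΣy = 1561.02 − 1556.01 = 5.01
nΣx² − (Σx)² = 1203.9 − 1149.21 = 54.69; nΣy² − (Σy)² = 2123.34 − 2106.81 = 16.53
r = 5.01 / √(54.69 × 16.53) = 5.01 / 30.0670 ≈ 0.167

0.167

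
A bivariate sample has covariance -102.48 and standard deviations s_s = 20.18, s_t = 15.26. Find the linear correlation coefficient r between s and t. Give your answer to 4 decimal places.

-0.3328

r = Cov(s,t) / (s_s · s_t) = -102.48 / (20.18 × 15.26)
  = -102.48 / 307.9468 ≈ -0.3328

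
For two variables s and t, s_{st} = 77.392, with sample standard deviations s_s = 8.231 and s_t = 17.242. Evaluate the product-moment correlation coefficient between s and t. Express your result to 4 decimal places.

r = Cov(s,t) / (s_s · s_t) = 77.392 / (8.231 × 17.242)
  = 77.392 / 141.9189 ≈ 0.5453

0.5453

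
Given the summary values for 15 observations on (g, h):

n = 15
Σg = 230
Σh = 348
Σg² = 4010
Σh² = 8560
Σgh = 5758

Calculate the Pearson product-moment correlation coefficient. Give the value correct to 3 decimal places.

0.870

r = (nΣgh − ΣgΣh) / √[(nΣg² − (Σg)²)(nΣh² − (Σh)²)]
Numerator: 15×5758 − 230×348 = 6330
Denominator: √[(60150 − 52900)(128400 − 121104)] = √[7250 × 7296] = 7272.9636
r = 6330 / 7272.9636 ≈ 0.870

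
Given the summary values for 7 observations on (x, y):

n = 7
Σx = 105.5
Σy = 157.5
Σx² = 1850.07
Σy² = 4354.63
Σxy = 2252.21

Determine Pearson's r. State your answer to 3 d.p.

r = (nΣxy − ΣxΣy) / √[(nΣx² − (Σx)²)(nΣy² − (Σy)²)]
Numerator: 7×2252.21 − 105.5×157.5 = -850.78
Denominator: √[(12950.49 − 11130.25)(30482.41 − 24806.25)] = √[1820.24 × 5676.16] = 3214.3387
r = -850.78 / 3214.3387 ≈ -0.265

-0.265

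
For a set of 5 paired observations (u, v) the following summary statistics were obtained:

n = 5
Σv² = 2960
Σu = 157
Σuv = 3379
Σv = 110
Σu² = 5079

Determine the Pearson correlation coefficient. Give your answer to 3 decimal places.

-0.264

r = (nΣuv − ΣuΣv) / √[(nΣu² − (Σu)²)(nΣv² − (Σv)²)]
Numerator: 5×3379 − 157×110 = -375
Denominator: √[(25395 − 24649)(14800 − 12100)] = √[746 × 2700] = 1419.2251
r = -375 / 1419.2251 ≈ -0.264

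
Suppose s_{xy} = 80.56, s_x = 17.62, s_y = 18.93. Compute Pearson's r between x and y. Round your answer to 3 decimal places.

r = Cov(x,y) / (s_x · s_y) = 80.56 / (17.62 × 18.93)
  = 80.56 / 333.5466 ≈ 0.242

0.242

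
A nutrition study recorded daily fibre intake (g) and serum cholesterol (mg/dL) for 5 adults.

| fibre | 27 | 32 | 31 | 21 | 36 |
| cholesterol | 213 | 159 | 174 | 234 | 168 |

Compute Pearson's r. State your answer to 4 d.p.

-0.9218

n = 5, Σx = 147, Σy = 948, Σx² = 4451, Σy² = 183906, Σxy = 27195
nΣxy − ΣxΣy = 135975 − 139356 = -3381
nΣx² − (Σx)² = 22255 − 21609 = 646; nΣy² − (Σy)² = 919530 − 898704 = 20826
r = -3381 / √(646 × 20826) = -3381 / 3667.9144 ≈ -0.9218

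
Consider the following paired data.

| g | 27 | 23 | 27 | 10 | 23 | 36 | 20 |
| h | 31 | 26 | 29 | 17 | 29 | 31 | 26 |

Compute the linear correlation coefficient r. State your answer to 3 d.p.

0.905

n = 7, Σg = 166, Σh = 189, Σg² = 4312, Σh² = 5245, Σgh = 4691
nΣgh − ΣgΣh = 32837 − 31374 = 1463
nΣg² − (Σg)² = 30184 − 27556 = 2628; nΣh² − (Σh)² = 36715 − 35721 = 994
r = 1463 / √(2628 × 994) = 1463 / 1616.2401 ≈ 0.905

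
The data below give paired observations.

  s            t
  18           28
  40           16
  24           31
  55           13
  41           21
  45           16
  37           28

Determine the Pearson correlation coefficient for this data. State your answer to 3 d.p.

-0.861

n = 7, Σs = 260, Σt = 153, Σs² = 10600, Σt² = 3651, Σst = 5220
nΣst − ΣsΣt = 36540 − 39780 = -3240
nΣs² − (Σs)² = 74200 − 67600 = 6600; nΣt² − (Σt)² = 25557 − 23409 = 2148
r = -3240 / √(6600 × 2148) = -3240 / 3765.2092 ≈ -0.861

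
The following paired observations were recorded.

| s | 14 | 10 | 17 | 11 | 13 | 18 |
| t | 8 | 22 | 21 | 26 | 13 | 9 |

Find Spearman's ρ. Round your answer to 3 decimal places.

-0.657

Rank s: 4, 1, 5, 2, 3, 6
Rank t: 1, 5, 4, 6, 3, 2
d = rank(s) − rank(t): 3, -4, 1, -4, 0, 4; Σd² = 58
ρ = 1 − 6Σd² / [n(n²−1)] = 1 − 6×58 / (6×35) = 1 − 348/210 ≈ -0.657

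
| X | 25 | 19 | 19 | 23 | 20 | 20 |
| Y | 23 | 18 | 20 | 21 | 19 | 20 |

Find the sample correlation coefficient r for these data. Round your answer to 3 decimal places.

n = 6, ΣX = 126, ΣY = 121, ΣX² = 2676, ΣY² = 2455, ΣXY = 2560
nΣXY − ΣXΣY = 15360 − 15246 = 114
nΣX² − (ΣX)² = 16056 − 15876 = 180; nΣY² − (ΣY)² = 14730 − 14641 = 89
r = 114 / √(180 × 89) = 114 / 126.5701 ≈ 0.901

0.901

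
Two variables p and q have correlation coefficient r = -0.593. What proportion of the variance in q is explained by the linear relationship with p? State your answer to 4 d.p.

r² = (-0.593)² = 0.3516

0.3516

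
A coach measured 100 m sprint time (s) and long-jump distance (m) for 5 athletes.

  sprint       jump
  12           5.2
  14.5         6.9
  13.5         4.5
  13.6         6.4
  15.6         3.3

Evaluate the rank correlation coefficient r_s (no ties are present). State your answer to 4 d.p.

-0.1000

Rank sprint: 1, 4, 2, 3, 5
Rank jump: 3, 5, 2, 4, 1
d = rank(sprint) − rank(jump): -2, -1, 0, -1, 4; Σd² = 22
ρ = 1 − 6Σd² / [n(n²−1)] = 1 − 6×22 / (5×24) = 1 − 132/120 ≈ -0.1000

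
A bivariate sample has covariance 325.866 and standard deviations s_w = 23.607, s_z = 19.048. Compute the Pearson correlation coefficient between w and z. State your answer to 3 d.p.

r = Cov(w,z) / (s_w · s_z) = 325.866 / (23.607 × 19.048)
  = 325.866 / 449.6661 ≈ 0.725

0.725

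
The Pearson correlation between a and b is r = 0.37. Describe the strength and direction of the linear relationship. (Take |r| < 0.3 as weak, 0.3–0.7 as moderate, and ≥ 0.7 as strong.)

r = 0.37 > 0 so the relationship is positive.
|r| = 0.37, which falls in the moderate range.

moderate positive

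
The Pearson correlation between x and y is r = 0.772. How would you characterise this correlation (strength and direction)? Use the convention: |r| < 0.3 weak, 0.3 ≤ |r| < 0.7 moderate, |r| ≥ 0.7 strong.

r = 0.772 > 0 so the relationship is positive.
|r| = 0.772, which falls in the strong range.

strong positive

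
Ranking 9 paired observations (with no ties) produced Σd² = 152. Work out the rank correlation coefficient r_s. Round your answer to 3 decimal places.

-0.267

ρ = 1 − 6Σd² / [n(n²−1)] = 1 − 6×152 / (9×80)
  = 1 − 912/720 = 1 − 1.2667 ≈ -0.267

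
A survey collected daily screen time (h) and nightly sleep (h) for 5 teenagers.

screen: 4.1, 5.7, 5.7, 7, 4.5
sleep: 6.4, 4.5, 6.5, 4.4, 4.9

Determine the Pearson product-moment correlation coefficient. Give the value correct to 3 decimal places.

-0.506

n = 5, Σx = 27, Σy = 26.7, Σx² = 151.04, Σy² = 146.83, Σxy = 141.79
nΣxy − ΣxΣy = 708.95 − 720.9 = -11.95
nΣx² − (Σx)² = 755.2 − 729 = 26.2; nΣy² − (Σy)² = 734.15 − 712.89 = 21.26
r = -11.95 / √(26.2 × 21.26) = -11.95 / 23.6011 ≈ -0.506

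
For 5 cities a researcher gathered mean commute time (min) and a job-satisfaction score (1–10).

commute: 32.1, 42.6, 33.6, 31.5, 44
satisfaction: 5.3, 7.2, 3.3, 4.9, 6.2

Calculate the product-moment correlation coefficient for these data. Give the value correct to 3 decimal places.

0.737

n = 5, Σx = 183.8, Σy = 26.9, Σx² = 6902.38, Σy² = 153.27, Σxy = 1014.88
nΣxy − ΣxΣy = 5074.4 − 4944.22 = 130.18
nΣx² − (Σx)² = 34511.9 − 33782.44 = 729.46; nΣy² − (Σy)² = 766.35 − 723.61 = 42.74
r = 130.18 / √(729.46 × 42.74) = 130.18 / 176.5704 ≈ 0.737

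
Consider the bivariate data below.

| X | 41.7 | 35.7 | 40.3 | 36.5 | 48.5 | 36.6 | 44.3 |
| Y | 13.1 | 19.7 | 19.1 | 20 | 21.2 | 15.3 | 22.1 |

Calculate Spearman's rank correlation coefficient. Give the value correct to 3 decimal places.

0.321

Rank X: 5, 1, 4, 2, 7, 3, 6
Rank Y: 1, 4, 3, 5, 6, 2, 7
d = rank(X) − rank(Y): 4, -3, 1, -3, 1, 1, -1; Σd² = 38
ρ = 1 − 6Σd² / [n(n²−1)] = 1 − 6×38 / (7×48) = 1 − 228/336 ≈ 0.321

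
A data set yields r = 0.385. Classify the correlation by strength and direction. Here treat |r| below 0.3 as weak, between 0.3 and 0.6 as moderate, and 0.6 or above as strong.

r = 0.385 > 0 so the relationship is positive.
|r| = 0.385, which falls in the moderate range.

moderate positive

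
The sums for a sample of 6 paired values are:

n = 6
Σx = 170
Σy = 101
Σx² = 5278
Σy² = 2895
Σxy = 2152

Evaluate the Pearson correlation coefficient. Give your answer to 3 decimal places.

r = (nΣxy − ΣxΣy) / √[(nΣx² − (Σx)²)(nΣy² − (Σy)²)]
Numerator: 6×2152 − 170×101 = -4258
Denominator: √[(31668 − 28900)(17370 − 10201)] = √[2768 × 7169] = 4454.6371
r = -4258 / 4454.6371 ≈ -0.956

-0.956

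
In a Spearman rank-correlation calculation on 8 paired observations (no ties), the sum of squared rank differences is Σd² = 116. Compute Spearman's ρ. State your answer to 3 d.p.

ρ = 1 − 6Σd² / [n(n²−1)] = 1 − 6×116 / (8×63)
  = 1 − 696/504 = 1 − 1.3810 ≈ -0.381

-0.381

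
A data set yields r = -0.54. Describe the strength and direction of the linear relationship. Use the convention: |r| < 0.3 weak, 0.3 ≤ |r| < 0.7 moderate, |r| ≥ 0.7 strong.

r = -0.54 < 0 so the relationship is negative.
|r| = 0.54, which falls in the moderate range.

moderate negative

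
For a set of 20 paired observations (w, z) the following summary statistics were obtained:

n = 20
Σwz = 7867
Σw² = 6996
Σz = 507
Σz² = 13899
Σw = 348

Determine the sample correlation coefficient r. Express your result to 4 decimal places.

r = (nΣwz − ΣwΣz) / √[(nΣw² − (Σw)²)(nΣz² − (Σz)²)]
Numerator: 20×7867 − 348×507 = -19096
Denominator: √[(139920 − 121104)(277980 − 257049)] = √[18816 × 20931] = 19845.3444
r = -19096 / 19845.3444 ≈ -0.9622

-0.9622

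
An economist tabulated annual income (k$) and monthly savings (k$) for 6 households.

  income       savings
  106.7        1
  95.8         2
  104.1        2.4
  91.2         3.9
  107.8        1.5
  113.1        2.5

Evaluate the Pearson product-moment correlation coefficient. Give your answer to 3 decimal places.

n = 6, Σx = 618.7, Σy = 13.3, Σx² = 64129.23, Σy² = 34.47, Σxy = 1348.27
nΣxy − ΣxΣy = 8089.62 − 8228.71 = -139.09
nΣx² − (Σx)² = 384775.38 − 382789.69 = 1985.69; nΣy² − (Σy)² = 206.82 − 176.89 = 29.93
r = -139.09 / √(1985.69 × 29.93) = -139.09 / 243.7862 ≈ -0.571

-0.571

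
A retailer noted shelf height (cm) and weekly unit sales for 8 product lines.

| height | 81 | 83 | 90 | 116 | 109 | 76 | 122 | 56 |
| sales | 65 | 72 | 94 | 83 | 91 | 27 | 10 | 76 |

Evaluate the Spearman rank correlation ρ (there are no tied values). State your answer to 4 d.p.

0.0952

Rank height: 3, 4, 5, 7, 6, 2, 8, 1
Rank sales: 3, 4, 8, 6, 7, 2, 1, 5
d = rank(height) − rank(sales): 0, 0, -3, 1, -1, 0, 7, -4; Σd² = 76
ρ = 1 − 6Σd² / [n(n²−1)] = 1 − 6×76 / (8×63) = 1 − 456/504 ≈ 0.0952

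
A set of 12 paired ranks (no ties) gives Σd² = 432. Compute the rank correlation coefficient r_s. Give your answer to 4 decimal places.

-0.5105

ρ = 1 − 6Σd² / [n(n²−1)] = 1 − 6×432 / (12×143)
  = 1 − 2592/1716 = 1 − 1.51049 ≈ -0.5105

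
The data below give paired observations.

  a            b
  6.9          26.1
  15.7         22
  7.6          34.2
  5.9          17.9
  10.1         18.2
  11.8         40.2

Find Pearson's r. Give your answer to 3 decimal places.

0.097

n = 6, Σa = 58, Σb = 158.6, Σa² = 627.92, Σb² = 4602.54, Σab = 1549.2
nΣab − ΣaΣb = 9295.2 − 9198.8 = 96.4
nΣa² − (Σa)² = 3767.52 − 3364 = 403.52; nΣb² − (Σb)² = 27615.24 − 25153.96 = 2461.28
r = 96.4 / √(403.52 × 2461.28) = 96.4 / 996.5820 ≈ 0.097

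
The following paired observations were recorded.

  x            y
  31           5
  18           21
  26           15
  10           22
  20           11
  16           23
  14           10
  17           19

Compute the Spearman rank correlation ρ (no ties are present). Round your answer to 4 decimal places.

-0.5476

Rank x: 8, 5, 7, 1, 6, 3, 2, 4
Rank y: 1, 6, 4, 7, 3, 8, 2, 5
d = rank(x) − rank(y): 7, -1, 3, -6, 3, -5, 0, -1; Σd² = 130
ρ = 1 − 6Σd² / [n(n²−1)] = 1 − 6×130 / (8×63) = 1 − 780/504 ≈ -0.5476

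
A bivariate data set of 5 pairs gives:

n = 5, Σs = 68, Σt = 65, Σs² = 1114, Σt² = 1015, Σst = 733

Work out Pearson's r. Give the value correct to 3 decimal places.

-0.842

r = (nΣst − ΣsΣt) / √[(nΣs² − (Σs)²)(nΣt² − (Σt)²)]
Numerator: 5×733 − 68×65 = -755
Denominator: √[(5570 − 4624)(5075 − 4225)] = √[946 × 850] = 896.7162
r = -755 / 896.7162 ≈ -0.842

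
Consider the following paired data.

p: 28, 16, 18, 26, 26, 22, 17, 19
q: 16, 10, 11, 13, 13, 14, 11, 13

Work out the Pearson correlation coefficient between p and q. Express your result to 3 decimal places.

n = 8, Σp = 172, Σq = 101, Σp² = 3850, Σq² = 1301, Σpq = 2224
nΣpq − ΣpΣq = 17792 − 17372 = 420
nΣp² − (Σp)² = 30800 − 29584 = 1216; nΣq² − (Σq)² = 10408 − 10201 = 207
r = 420 / √(1216 × 207) = 420 / 501.7091 ≈ 0.837

0.837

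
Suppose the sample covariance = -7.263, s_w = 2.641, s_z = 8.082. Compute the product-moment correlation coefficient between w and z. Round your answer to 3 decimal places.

-0.340

r = Cov(w,z) / (s_w · s_z) = -7.263 / (2.641 × 8.082)
  = -7.263 / 21.3446 ≈ -0.340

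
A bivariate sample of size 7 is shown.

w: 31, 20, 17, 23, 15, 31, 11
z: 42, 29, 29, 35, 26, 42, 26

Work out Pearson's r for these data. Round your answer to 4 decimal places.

n = 7, Σw = 148, Σz = 229, Σw² = 3486, Σz² = 7787, Σwz = 5158
nΣwz − ΣwΣz = 36106 − 33892 = 2214
nΣw² − (Σw)² = 24402 − 21904 = 2498; nΣz² − (Σz)² = 54509 − 52441 = 2068
r = 2214 / √(2498 × 2068) = 2214 / 2272.8537 ≈ 0.9741

0.9741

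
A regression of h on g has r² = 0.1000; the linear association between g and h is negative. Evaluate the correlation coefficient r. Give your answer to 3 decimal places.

-0.316

|r| = √0.1000 = 0.316
The association is negative, so r = −0.316.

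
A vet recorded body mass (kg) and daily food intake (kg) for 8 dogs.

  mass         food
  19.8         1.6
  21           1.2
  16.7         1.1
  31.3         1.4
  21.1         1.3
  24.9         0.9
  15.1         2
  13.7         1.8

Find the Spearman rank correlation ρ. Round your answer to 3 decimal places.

Rank mass: 4, 5, 3, 8, 6, 7, 2, 1
Rank food: 6, 3, 2, 5, 4, 1, 8, 7
d = rank(mass) − rank(food): -2, 2, 1, 3, 2, 6, -6, -6; Σd² = 130
ρ = 1 − 6Σd² / [n(n²−1)] = 1 − 6×130 / (8×63) = 1 − 780/504 ≈ -0.548

-0.548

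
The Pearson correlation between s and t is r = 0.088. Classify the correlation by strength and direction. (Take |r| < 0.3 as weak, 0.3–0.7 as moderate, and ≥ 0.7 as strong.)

weak positive

r = 0.088 > 0 so the relationship is positive.
|r| = 0.088, which falls in the weak range.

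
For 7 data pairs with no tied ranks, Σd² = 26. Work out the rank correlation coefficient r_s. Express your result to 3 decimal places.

ρ = 1 − 6Σd² / [n(n²−1)] = 1 − 6×26 / (7×48)
  = 1 − 156/336 = 1 − 0.4643 ≈ 0.536

0.536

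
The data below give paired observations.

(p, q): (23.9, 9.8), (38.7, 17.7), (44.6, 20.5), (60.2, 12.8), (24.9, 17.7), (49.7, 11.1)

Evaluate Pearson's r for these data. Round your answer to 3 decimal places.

n = 6, Σp = 242, Σq = 89.6, Σp² = 10772.2, Σq² = 1429.92, Σpq = 3596.47
nΣpq − ΣpΣq = 21578.82 − 21683.2 = -104.38
nΣp² − (Σp)² = 64633.2 − 58564 = 6069.2; nΣq² − (Σq)² = 8579.52 − 8028.16 = 551.36
r = -104.38 / √(6069.2 × 551.36) = -104.38 / 1829.2933 ≈ -0.057

-0.057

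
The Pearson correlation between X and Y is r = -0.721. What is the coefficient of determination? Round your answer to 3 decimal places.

r² = (-0.721)² = 0.520

0.520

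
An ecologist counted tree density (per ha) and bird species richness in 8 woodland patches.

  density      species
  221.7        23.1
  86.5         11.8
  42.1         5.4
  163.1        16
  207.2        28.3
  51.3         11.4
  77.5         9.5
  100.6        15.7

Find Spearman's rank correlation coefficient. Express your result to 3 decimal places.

0.952

Rank density: 8, 4, 1, 6, 7, 2, 3, 5
Rank species: 7, 4, 1, 6, 8, 3, 2, 5
d = rank(density) − rank(species): 1, 0, 0, 0, -1, -1, 1, 0; Σd² = 4
ρ = 1 − 6Σd² / [n(n²−1)] = 1 − 6×4 / (8×63) = 1 − 24/504 ≈ 0.952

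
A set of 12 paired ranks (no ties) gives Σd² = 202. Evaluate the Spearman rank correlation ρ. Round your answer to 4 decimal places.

0.2937

ρ = 1 − 6Σd² / [n(n²−1)] = 1 − 6×202 / (12×143)
  = 1 − 1212/1716 = 1 − 0.70629 ≈ 0.2937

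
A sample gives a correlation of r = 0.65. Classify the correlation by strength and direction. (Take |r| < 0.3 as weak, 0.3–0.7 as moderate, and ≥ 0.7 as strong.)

moderate positive

r = 0.65 > 0 so the relationship is positive.
|r| = 0.65, which falls in the moderate range.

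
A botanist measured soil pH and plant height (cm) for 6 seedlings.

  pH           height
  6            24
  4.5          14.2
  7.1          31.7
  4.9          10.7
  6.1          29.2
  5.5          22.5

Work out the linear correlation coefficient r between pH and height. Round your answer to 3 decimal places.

n = 6, Σx = 34.1, Σy = 132.3, Σx² = 198.13, Σy² = 3255.91, Σxy = 787.27
nΣxy − ΣxΣy = 4723.62 − 4511.43 = 212.19
nΣx² − (Σx)² = 1188.78 − 1162.81 = 25.97; nΣy² − (Σy)² = 19535.46 − 17503.29 = 2032.17
r = 212.19 / √(25.97 × 2032.17) = 212.19 / 229.7291 ≈ 0.924

0.924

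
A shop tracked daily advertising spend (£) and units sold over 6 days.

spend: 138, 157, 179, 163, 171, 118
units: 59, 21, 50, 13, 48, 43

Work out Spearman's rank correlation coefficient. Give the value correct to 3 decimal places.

0.086

Rank spend: 2, 3, 6, 4, 5, 1
Rank units: 6, 2, 5, 1, 4, 3
d = rank(spend) − rank(units): -4, 1, 1, 3, 1, -2; Σd² = 32
ρ = 1 − 6Σd² / [n(n²−1)] = 1 − 6×32 / (6×35) = 1 − 192/210 ≈ 0.086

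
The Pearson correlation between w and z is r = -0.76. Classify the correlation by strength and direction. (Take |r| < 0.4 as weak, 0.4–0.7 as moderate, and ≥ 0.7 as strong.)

strong negative

r = -0.76 < 0 so the relationship is negative.
|r| = 0.76, which falls in the strong range.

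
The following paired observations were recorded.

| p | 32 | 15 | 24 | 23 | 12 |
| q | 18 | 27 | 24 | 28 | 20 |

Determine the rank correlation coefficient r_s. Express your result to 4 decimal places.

-0.3000

Rank p: 5, 2, 4, 3, 1
Rank q: 1, 4, 3, 5, 2
d = rank(p) − rank(q): 4, -2, 1, -2, -1; Σd² = 26
ρ = 1 − 6Σd² / [n(n²−1)] = 1 − 6×26 / (5×24) = 1 − 156/120 ≈ -0.3000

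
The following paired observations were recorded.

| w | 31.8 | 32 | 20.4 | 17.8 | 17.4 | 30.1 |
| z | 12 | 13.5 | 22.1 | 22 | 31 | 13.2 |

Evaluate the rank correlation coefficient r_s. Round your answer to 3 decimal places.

-0.771

Rank w: 5, 6, 3, 2, 1, 4
Rank z: 1, 3, 5, 4, 6, 2
d = rank(w) − rank(z): 4, 3, -2, -2, -5, 2; Σd² = 62
ρ = 1 − 6Σd² / [n(n²−1)] = 1 − 6×62 / (6×35) = 1 − 372/210 ≈ -0.771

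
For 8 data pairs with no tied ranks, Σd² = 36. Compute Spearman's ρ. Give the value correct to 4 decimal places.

ρ = 1 − 6Σd² / [n(n²−1)] = 1 − 6×36 / (8×63)
  = 1 − 216/504 = 1 − 0.42857 ≈ 0.5714

0.5714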